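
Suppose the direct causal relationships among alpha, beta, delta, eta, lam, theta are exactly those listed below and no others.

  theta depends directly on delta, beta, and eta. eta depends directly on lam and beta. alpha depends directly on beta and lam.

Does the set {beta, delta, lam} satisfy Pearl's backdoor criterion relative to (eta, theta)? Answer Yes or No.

Yes

Backdoor paths from eta to theta (paths whose first edge points into eta):
  P1: eta <- lam -> alpha <- beta -> theta
  P2: eta <- beta -> theta
Condition 1 (no descendant of eta in the set): holds — descendants of eta are {theta}; none are in {beta, delta, lam}.
Condition 2 (every backdoor path blocked by {beta, delta, lam}):
  P1: blocked at fork node lam ∈ conditioning set.
  P2: blocked at fork node beta ∈ conditioning set.
{beta, delta, lam} satisfies the backdoor criterion.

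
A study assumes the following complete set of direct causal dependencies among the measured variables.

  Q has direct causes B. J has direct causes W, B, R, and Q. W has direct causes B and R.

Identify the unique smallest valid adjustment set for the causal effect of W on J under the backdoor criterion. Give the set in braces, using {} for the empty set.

Variables eligible for adjustment (non-descendants of W, excluding W and J): {B, Q, R}.
Backdoor paths from W to J:
  P1: W <- B -> Q -> J
  P2: W <- B -> J
  P3: W <- R -> J
The empty set is not sufficient: P1 (W <- B -> Q -> J) has no collider blocking it and no conditioned non-collider, so it is open.
Try {B, R}:
  P1: blocked at fork node B ∈ conditioning set.
  P2: blocked at fork node B ∈ conditioning set.
  P3: blocked at fork node R ∈ conditioning set.
{B, R} contains no descendant of W and blocks every backdoor path.
Every element of {B, R} is needed (dropping B leaves P1 open; dropping R leaves P3 open), so no proper subset is valid.
Among all size-2 subsets of the eligible variables, only {B, R} blocks every backdoor path, so it is the unique smallest valid adjustment set.

{B, R}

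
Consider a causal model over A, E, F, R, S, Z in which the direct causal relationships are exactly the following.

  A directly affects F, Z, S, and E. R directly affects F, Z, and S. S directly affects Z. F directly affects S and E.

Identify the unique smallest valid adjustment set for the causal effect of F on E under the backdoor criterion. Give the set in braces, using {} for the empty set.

{A}

Variables eligible for adjustment (non-descendants of F, excluding F and E): {A, R}.
Backdoor paths from F to E:
  P1: F <- A -> E
  P2: F <- R -> S <- A -> E
  P3: F <- R -> S -> Z <- A -> E
  P4: F <- R -> Z <- A -> E
  P5: F <- R -> Z <- S <- A -> E
The empty set is not sufficient: P1 (F <- A -> E) has no collider blocking it and no conditioned non-collider, so it is open.
Try {A}:
  P1: blocked at fork node A ∈ conditioning set.
  P2: blocked at collider S (neither it nor any descendant is in the conditioning set).
  P3: blocked at collider Z (neither it nor any descendant is in the conditioning set).
  P4: blocked at collider Z (neither it nor any descendant is in the conditioning set).
  P5: blocked at collider Z (neither it nor any descendant is in the conditioning set).
{A} contains no descendant of F and blocks every backdoor path.
No other singleton works — e.g. {R} leaves P1 open — so {A} is the unique smallest valid adjustment set.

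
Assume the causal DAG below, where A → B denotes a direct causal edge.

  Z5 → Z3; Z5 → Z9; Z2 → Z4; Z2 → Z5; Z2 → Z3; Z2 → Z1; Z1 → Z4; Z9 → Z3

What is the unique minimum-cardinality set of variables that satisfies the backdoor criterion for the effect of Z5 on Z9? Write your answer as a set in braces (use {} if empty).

Variables eligible for adjustment (non-descendants of Z5, excluding Z5 and Z9): {Z1, Z2, Z4}.
Backdoor paths from Z5 to Z9:
  P1: Z5 <- Z2 -> Z3 <- Z9
Each backdoor path contains an unconditioned collider, so every path is already blocked with the empty conditioning set:
  P1: blocked at collider Z3 (neither it nor any descendant is in the conditioning set).
The empty set is therefore the unique smallest valid set.

{}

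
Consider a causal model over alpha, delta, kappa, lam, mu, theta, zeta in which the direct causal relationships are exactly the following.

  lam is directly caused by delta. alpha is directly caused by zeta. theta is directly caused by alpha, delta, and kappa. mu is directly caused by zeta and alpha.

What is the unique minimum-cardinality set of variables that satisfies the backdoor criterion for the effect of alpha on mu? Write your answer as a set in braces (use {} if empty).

{zeta}

Variables eligible for adjustment (non-descendants of alpha, excluding alpha and mu): {delta, kappa, lam, zeta}.
Backdoor paths from alpha to mu:
  P1: alpha <- zeta -> mu
The empty set is not sufficient: P1 (alpha <- zeta -> mu) has no collider blocking it and no conditioned non-collider, so it is open.
Try {zeta}:
  P1: blocked at fork node zeta ∈ conditioning set.
{zeta} contains no descendant of alpha and blocks every backdoor path.
No other singleton works — e.g. {delta} leaves P1 open — so {zeta} is the unique smallest valid adjustment set.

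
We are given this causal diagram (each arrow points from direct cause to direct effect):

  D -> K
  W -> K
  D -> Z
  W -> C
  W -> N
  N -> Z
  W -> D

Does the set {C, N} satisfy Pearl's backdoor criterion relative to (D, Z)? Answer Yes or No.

Backdoor paths from D to Z (paths whose first edge points into D):
  P1: D <- W -> N -> Z
Condition 1 (no descendant of D in the set): holds — descendants of D are {K, Z}; none are in {C, N}.
Condition 2 (every backdoor path blocked by {C, N}):
  P1: blocked at chain node N ∈ conditioning set.
{C, N} satisfies the backdoor criterion.

Yes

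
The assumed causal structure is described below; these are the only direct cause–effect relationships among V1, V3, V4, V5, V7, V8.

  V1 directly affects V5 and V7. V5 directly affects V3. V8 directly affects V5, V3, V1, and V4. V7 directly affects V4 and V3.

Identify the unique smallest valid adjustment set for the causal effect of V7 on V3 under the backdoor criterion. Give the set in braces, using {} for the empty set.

{V1}

Variables eligible for adjustment (non-descendants of V7, excluding V7 and V3): {V1, V5, V8}.
Backdoor paths from V7 to V3:
  P1: V7 <- V1 <- V8 -> V5 -> V3
  P2: V7 <- V1 <- V8 -> V3
  P3: V7 <- V1 -> V5 <- V8 -> V3
  P4: V7 <- V1 -> V5 -> V3
The empty set is not sufficient: P1 (V7 <- V1 <- V8 -> V5 -> V3) has no collider blocking it and no conditioned non-collider, so it is open.
Try {V1}:
  P1: blocked at chain node V1 ∈ conditioning set.
  P2: blocked at chain node V1 ∈ conditioning set.
  P3: blocked at fork node V1 ∈ conditioning set.
  P4: blocked at fork node V1 ∈ conditioning set.
{V1} contains no descendant of V7 and blocks every backdoor path.
No other singleton works — e.g. {V8} leaves P4 open — so {V1} is the unique smallest valid adjustment set.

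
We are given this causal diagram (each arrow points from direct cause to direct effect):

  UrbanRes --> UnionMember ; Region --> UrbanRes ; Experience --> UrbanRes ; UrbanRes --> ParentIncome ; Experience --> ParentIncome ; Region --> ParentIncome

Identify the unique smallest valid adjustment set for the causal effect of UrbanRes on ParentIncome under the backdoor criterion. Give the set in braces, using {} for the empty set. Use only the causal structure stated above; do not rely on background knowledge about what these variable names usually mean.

Variables eligible for adjustment (non-descendants of UrbanRes, excluding UrbanRes and ParentIncome): {Experience, Region}.
Backdoor paths from UrbanRes to ParentIncome:
  P1: UrbanRes <- Region -> ParentIncome
  P2: UrbanRes <- Experience -> ParentIncome
The empty set is not sufficient: P1 (UrbanRes <- Region -> ParentIncome) has no collider blocking it and no conditioned non-collider, so it is open.
Try {Experience, Region}:
  P1: blocked at fork node Region ∈ conditioning set.
  P2: blocked at fork node Experience ∈ conditioning set.
{Experience, Region} contains no descendant of UrbanRes and blocks every backdoor path.
Every element of {Experience, Region} is needed (dropping Experience leaves P2 open; dropping Region leaves P1 open), so no proper subset is valid.
Among all size-2 subsets of the eligible variables, only {Experience, Region} blocks every backdoor path, so it is the unique smallest valid adjustment set.

{Experience, Region}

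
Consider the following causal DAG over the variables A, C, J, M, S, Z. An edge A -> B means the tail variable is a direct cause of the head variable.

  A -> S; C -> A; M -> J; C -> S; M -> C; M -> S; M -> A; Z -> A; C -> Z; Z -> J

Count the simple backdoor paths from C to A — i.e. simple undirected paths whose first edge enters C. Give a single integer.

A backdoor path from C to A is any simple undirected path whose first edge points into C (i.e. leaves C via a parent).
Parents of C: {M}.
Enumerating:
  P1: C <- M -> A
  P2: C <- M -> J <- Z -> A
  P3: C <- M -> S <- A
That exhausts the simple backdoor paths. Count: 3.

3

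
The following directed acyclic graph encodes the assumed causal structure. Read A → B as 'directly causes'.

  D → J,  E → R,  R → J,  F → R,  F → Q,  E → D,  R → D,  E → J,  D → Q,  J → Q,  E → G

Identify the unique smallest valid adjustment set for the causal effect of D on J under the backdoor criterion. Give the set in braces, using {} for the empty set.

{E, R}

Variables eligible for adjustment (non-descendants of D, excluding D and J): {E, F, G, R}.
Backdoor paths from D to J:
  P1: D <- E -> R <- F -> Q <- J
  P2: D <- E -> R -> J
  P3: D <- E -> J
  P4: D <- R <- E -> J
  P5: D <- R <- F -> Q <- J
  P6: D <- R -> J
The empty set is not sufficient: P2 (D <- E -> R -> J) has no collider blocking it and no conditioned non-collider, so it is open.
Try {E, R}:
  P1: blocked at fork node E ∈ conditioning set.
  P2: blocked at fork node E ∈ conditioning set.
  P3: blocked at fork node E ∈ conditioning set.
  P4: blocked at chain node R ∈ conditioning set.
  P5: blocked at chain node R ∈ conditioning set.
  P6: blocked at fork node R ∈ conditioning set.
{E, R} contains no descendant of D and blocks every backdoor path.
Every element of {E, R} is needed (dropping E leaves P3 open; dropping R leaves P6 open), so no proper subset is valid.
Among all size-2 subsets of the eligible variables, only {E, R} blocks every backdoor path, so it is the unique smallest valid adjustment set.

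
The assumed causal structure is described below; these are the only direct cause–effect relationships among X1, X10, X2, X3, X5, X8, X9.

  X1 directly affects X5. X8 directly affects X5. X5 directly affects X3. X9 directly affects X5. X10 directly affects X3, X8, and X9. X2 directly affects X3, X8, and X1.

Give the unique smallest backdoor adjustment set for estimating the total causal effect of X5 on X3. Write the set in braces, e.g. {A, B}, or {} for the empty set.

{X10, X2}

Variables eligible for adjustment (non-descendants of X5, excluding X5 and X3): {X1, X10, X2, X8, X9}.
Backdoor paths from X5 to X3:
  P1: X5 <- X1 <- X2 -> X8 <- X10 -> X3
  P2: X5 <- X1 <- X2 -> X3
  P3: X5 <- X9 <- X10 -> X8 <- X2 -> X3
  P4: X5 <- X9 <- X10 -> X3
  P5: X5 <- X8 <- X2 -> X3
  P6: X5 <- X8 <- X10 -> X3
The empty set is not sufficient: P2 (X5 <- X1 <- X2 -> X3) has no collider blocking it and no conditioned non-collider, so it is open.
Try {X10, X2}:
  P1: blocked at fork node X2 ∈ conditioning set.
  P2: blocked at fork node X2 ∈ conditioning set.
  P3: blocked at fork node X10 ∈ conditioning set.
  P4: blocked at fork node X10 ∈ conditioning set.
  P5: blocked at fork node X2 ∈ conditioning set.
  P6: blocked at fork node X10 ∈ conditioning set.
{X10, X2} contains no descendant of X5 and blocks every backdoor path.
Every element of {X10, X2} is needed (dropping X10 leaves P4 open; dropping X2 leaves P2 open), so no proper subset is valid.
Among all size-2 subsets of the eligible variables, only {X10, X2} blocks every backdoor path, so it is the unique smallest valid adjustment set.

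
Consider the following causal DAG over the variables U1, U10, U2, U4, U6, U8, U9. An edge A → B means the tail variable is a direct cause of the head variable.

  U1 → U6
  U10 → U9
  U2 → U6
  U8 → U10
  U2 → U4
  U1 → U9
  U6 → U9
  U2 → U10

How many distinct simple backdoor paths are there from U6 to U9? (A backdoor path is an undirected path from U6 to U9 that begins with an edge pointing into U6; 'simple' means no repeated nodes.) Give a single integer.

A backdoor path from U6 to U9 is any simple undirected path whose first edge points into U6 (i.e. leaves U6 via a parent).
Parents of U6: {U1, U2}.
Enumerating:
  P1: U6 <- U1 -> U9
  P2: U6 <- U2 -> U10 -> U9
That exhausts the simple backdoor paths. Count: 2.

2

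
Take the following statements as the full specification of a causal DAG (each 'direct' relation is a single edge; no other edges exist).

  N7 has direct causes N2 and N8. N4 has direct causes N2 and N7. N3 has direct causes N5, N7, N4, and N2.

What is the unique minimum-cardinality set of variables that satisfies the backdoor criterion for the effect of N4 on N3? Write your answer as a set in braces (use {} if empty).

Variables eligible for adjustment (non-descendants of N4, excluding N4 and N3): {N2, N5, N7, N8}.
Backdoor paths from N4 to N3:
  P1: N4 <- N2 -> N7 -> N3
  P2: N4 <- N2 -> N3
  P3: N4 <- N7 <- N2 -> N3
  P4: N4 <- N7 -> N3
The empty set is not sufficient: P1 (N4 <- N2 -> N7 -> N3) has no collider blocking it and no conditioned non-collider, so it is open.
Try {N2, N7}:
  P1: blocked at fork node N2 ∈ conditioning set.
  P2: blocked at fork node N2 ∈ conditioning set.
  P3: blocked at chain node N7 ∈ conditioning set.
  P4: blocked at fork node N7 ∈ conditioning set.
{N2, N7} contains no descendant of N4 and blocks every backdoor path.
Every element of {N2, N7} is needed (dropping N2 leaves P2 open; dropping N7 leaves P4 open), so no proper subset is valid.
Among all size-2 subsets of the eligible variables, only {N2, N7} blocks every backdoor path, so it is the unique smallest valid adjustment set.

{N2, N7}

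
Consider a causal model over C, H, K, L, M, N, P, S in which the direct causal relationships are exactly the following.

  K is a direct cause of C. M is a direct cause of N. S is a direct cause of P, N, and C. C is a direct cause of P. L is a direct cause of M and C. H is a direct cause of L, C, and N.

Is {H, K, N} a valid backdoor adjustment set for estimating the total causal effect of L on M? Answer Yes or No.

No

Backdoor paths from L to M (paths whose first edge points into L):
  P1: L <- H -> N <- M
  P2: L <- H -> C <- S -> N <- M
  P3: L <- H -> C -> P <- S -> N <- M
Condition 1 (no descendant of L in the set): FAILS — N is a descendant of L.
Condition 2 (every backdoor path blocked by {H, K, N}):
  P1: blocked at fork node H ∈ conditioning set.
  P2: blocked at fork node H ∈ conditioning set.
  P3: blocked at fork node H ∈ conditioning set.
{H, K, N} does not satisfy the backdoor criterion.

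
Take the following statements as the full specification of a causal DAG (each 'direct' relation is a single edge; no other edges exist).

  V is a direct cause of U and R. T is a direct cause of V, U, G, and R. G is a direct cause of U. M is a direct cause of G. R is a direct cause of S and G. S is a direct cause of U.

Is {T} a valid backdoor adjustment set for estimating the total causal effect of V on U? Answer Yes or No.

Yes

Backdoor paths from V to U (paths whose first edge points into V):
  P1: V <- T -> R -> S -> U
  P2: V <- T -> R -> G -> U
  P3: V <- T -> G <- R -> S -> U
  P4: V <- T -> G -> U
  P5: V <- T -> U
Condition 1 (no descendant of V in the set): holds — descendants of V are {G, R, S, U}; none are in {T}.
Condition 2 (every backdoor path blocked by {T}):
  P1: blocked at fork node T ∈ conditioning set.
  P2: blocked at fork node T ∈ conditioning set.
  P3: blocked at fork node T ∈ conditioning set.
  P4: blocked at fork node T ∈ conditioning set.
  P5: blocked at fork node T ∈ conditioning set.
{T} satisfies the backdoor criterion.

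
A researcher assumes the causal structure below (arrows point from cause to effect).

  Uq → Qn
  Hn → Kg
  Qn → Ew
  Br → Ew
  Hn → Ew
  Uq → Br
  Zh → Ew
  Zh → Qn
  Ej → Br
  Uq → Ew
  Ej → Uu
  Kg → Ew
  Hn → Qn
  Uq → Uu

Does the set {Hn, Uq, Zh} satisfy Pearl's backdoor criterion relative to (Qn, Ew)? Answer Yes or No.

Yes

Backdoor paths from Qn to Ew (paths whose first edge points into Qn):
  P1: Qn <- Zh -> Ew
  P2: Qn <- Hn -> Kg -> Ew
  P3: Qn <- Hn -> Ew
  P4: Qn <- Uq -> Br -> Ew
  P5: Qn <- Uq -> Ew
  P6: Qn <- Uq -> Uu <- Ej -> Br -> Ew
Condition 1 (no descendant of Qn in the set): holds — descendants of Qn are {Ew}; none are in {Hn, Uq, Zh}.
Condition 2 (every backdoor path blocked by {Hn, Uq, Zh}):
  P1: blocked at fork node Zh ∈ conditioning set.
  P2: blocked at fork node Hn ∈ conditioning set.
  P3: blocked at fork node Hn ∈ conditioning set.
  P4: blocked at fork node Uq ∈ conditioning set.
  P5: blocked at fork node Uq ∈ conditioning set.
  P6: blocked at fork node Uq ∈ conditioning set.
{Hn, Uq, Zh} satisfies the backdoor criterion.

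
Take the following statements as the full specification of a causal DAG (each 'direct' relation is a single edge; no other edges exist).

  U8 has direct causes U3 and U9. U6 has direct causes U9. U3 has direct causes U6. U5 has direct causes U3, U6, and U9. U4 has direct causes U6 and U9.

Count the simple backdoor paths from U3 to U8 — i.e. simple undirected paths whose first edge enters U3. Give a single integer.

3

A backdoor path from U3 to U8 is any simple undirected path whose first edge points into U3 (i.e. leaves U3 via a parent).
Parents of U3: {U6}.
Enumerating:
  P1: U3 <- U6 <- U9 -> U8
  P2: U3 <- U6 -> U4 <- U9 -> U8
  P3: U3 <- U6 -> U5 <- U9 -> U8
That exhausts the simple backdoor paths. Count: 3.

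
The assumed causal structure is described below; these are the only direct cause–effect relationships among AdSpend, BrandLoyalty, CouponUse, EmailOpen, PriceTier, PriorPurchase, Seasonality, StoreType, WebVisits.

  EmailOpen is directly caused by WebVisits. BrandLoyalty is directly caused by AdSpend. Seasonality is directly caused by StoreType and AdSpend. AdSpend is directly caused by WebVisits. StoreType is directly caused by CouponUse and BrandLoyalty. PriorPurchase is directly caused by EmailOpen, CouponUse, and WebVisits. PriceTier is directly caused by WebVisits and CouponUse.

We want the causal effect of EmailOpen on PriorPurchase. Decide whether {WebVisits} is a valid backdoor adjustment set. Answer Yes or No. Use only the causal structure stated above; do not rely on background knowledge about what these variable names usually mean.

Backdoor paths from EmailOpen to PriorPurchase (paths whose first edge points into EmailOpen):
  P1: EmailOpen <- WebVisits -> AdSpend -> BrandLoyalty -> StoreType <- CouponUse -> PriorPurchase
  P2: EmailOpen <- WebVisits -> AdSpend -> Seasonality <- StoreType <- CouponUse -> PriorPurchase
  P3: EmailOpen <- WebVisits -> PriceTier <- CouponUse -> PriorPurchase
  P4: EmailOpen <- WebVisits -> PriorPurchase
Condition 1 (no descendant of EmailOpen in the set): holds — descendants of EmailOpen are {PriorPurchase}; none are in {WebVisits}.
Condition 2 (every backdoor path blocked by {WebVisits}):
  P1: blocked at fork node WebVisits ∈ conditioning set.
  P2: blocked at fork node WebVisits ∈ conditioning set.
  P3: blocked at fork node WebVisits ∈ conditioning set.
  P4: blocked at fork node WebVisits ∈ conditioning set.
{WebVisits} satisfies the backdoor criterion.

Yes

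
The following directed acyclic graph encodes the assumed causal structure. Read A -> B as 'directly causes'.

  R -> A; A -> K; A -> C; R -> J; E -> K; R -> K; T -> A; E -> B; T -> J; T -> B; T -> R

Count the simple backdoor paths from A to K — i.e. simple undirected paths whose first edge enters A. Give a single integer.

6

A backdoor path from A to K is any simple undirected path whose first edge points into A (i.e. leaves A via a parent).
Parents of A: {R, T}.
Enumerating:
  P1: A <- T -> R -> K
  P2: A <- T -> J <- R -> K
  P3: A <- T -> B <- E -> K
  P4: A <- R <- T -> B <- E -> K
  P5: A <- R -> K
  P6: A <- R -> J <- T -> B <- E -> K
That exhausts the simple backdoor paths. Count: 6.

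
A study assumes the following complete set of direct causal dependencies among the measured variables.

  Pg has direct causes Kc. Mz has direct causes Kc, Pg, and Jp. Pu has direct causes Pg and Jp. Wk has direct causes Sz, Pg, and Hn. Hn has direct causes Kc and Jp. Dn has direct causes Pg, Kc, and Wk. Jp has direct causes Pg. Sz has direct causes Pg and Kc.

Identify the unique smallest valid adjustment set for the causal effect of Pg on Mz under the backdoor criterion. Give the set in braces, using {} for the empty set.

{Kc}

Variables eligible for adjustment (non-descendants of Pg, excluding Pg and Mz): {Kc}.
Backdoor paths from Pg to Mz:
  P1: Pg <- Kc -> Hn <- Jp -> Mz
  P2: Pg <- Kc -> Sz -> Wk <- Hn <- Jp -> Mz
  P3: Pg <- Kc -> Dn <- Wk <- Hn <- Jp -> Mz
  P4: Pg <- Kc -> Mz
The empty set is not sufficient: P4 (Pg <- Kc -> Mz) has no collider blocking it and no conditioned non-collider, so it is open.
Try {Kc}:
  P1: blocked at fork node Kc ∈ conditioning set.
  P2: blocked at fork node Kc ∈ conditioning set.
  P3: blocked at fork node Kc ∈ conditioning set.
  P4: blocked at fork node Kc ∈ conditioning set.
{Kc} contains no descendant of Pg and blocks every backdoor path.
{Kc} is the unique smallest valid adjustment set.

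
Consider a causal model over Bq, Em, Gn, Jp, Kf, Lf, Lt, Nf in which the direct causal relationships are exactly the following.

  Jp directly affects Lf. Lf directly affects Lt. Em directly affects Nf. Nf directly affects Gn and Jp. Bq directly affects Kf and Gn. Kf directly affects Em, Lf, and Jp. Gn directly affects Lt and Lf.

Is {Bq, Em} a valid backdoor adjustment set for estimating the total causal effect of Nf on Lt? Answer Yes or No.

Yes

Backdoor paths from Nf to Lt (paths whose first edge points into Nf):
  P1: Nf <- Em <- Kf <- Bq -> Gn -> Lf -> Lt
  P2: Nf <- Em <- Kf <- Bq -> Gn -> Lt
  P3: Nf <- Em <- Kf -> Jp -> Lf <- Gn -> Lt
  P4: Nf <- Em <- Kf -> Jp -> Lf -> Lt
  P5: Nf <- Em <- Kf -> Lf <- Gn -> Lt
  P6: Nf <- Em <- Kf -> Lf -> Lt
Condition 1 (no descendant of Nf in the set): holds — descendants of Nf are {Gn, Jp, Lf, Lt}; none are in {Bq, Em}.
Condition 2 (every backdoor path blocked by {Bq, Em}):
  P1: blocked at chain node Em ∈ conditioning set.
  P2: blocked at chain node Em ∈ conditioning set.
  P3: blocked at chain node Em ∈ conditioning set.
  P4: blocked at chain node Em ∈ conditioning set.
  P5: blocked at chain node Em ∈ conditioning set.
  P6: blocked at chain node Em ∈ conditioning set.
{Bq, Em} satisfies the backdoor criterion.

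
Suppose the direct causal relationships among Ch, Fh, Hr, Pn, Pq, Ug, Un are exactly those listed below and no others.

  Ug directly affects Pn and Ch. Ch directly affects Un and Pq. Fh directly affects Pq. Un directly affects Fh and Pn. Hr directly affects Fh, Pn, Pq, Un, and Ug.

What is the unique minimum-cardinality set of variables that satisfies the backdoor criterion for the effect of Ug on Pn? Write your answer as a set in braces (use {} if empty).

{Hr}

Variables eligible for adjustment (non-descendants of Ug, excluding Ug and Pn): {Hr}.
Backdoor paths from Ug to Pn:
  P1: Ug <- Hr -> Un -> Pn
  P2: Ug <- Hr -> Fh <- Un -> Pn
  P3: Ug <- Hr -> Fh -> Pq <- Ch -> Un -> Pn
  P4: Ug <- Hr -> Pn
  P5: Ug <- Hr -> Pq <- Ch -> Un -> Pn
  P6: Ug <- Hr -> Pq <- Fh <- Un -> Pn
The empty set is not sufficient: P1 (Ug <- Hr -> Un -> Pn) has no collider blocking it and no conditioned non-collider, so it is open.
Try {Hr}:
  P1: blocked at fork node Hr ∈ conditioning set.
  P2: blocked at fork node Hr ∈ conditioning set.
  P3: blocked at fork node Hr ∈ conditioning set.
  P4: blocked at fork node Hr ∈ conditioning set.
  P5: blocked at fork node Hr ∈ conditioning set.
  P6: blocked at fork node Hr ∈ conditioning set.
{Hr} contains no descendant of Ug and blocks every backdoor path.
{Hr} is the unique smallest valid adjustment set.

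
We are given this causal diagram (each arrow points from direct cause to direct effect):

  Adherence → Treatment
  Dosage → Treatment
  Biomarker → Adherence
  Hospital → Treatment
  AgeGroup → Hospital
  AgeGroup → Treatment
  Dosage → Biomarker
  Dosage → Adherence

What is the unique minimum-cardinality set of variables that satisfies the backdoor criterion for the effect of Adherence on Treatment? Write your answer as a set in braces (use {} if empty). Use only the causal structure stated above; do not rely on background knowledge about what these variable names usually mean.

Variables eligible for adjustment (non-descendants of Adherence, excluding Adherence and Treatment): {AgeGroup, Biomarker, Dosage, Hospital}.
Backdoor paths from Adherence to Treatment:
  P1: Adherence <- Dosage -> Treatment
  P2: Adherence <- Biomarker <- Dosage -> Treatment
The empty set is not sufficient: P1 (Adherence <- Dosage -> Treatment) has no collider blocking it and no conditioned non-collider, so it is open.
Try {Dosage}:
  P1: blocked at fork node Dosage ∈ conditioning set.
  P2: blocked at fork node Dosage ∈ conditioning set.
{Dosage} contains no descendant of Adherence and blocks every backdoor path.
No other singleton works — e.g. {AgeGroup} leaves P1 open — so {Dosage} is the unique smallest valid adjustment set.

{Dosage}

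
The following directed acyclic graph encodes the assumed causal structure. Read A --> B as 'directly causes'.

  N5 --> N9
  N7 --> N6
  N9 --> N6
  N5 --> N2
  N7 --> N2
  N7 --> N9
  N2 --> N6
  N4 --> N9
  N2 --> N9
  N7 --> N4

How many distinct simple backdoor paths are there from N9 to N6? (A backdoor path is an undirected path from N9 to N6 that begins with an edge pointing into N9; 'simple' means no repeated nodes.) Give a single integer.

A backdoor path from N9 to N6 is any simple undirected path whose first edge points into N9 (i.e. leaves N9 via a parent).
Parents of N9: {N2, N4, N5, N7}.
Enumerating:
  P1: N9 <- N7 -> N2 -> N6
  P2: N9 <- N7 -> N6
  P3: N9 <- N5 -> N2 <- N7 -> N6
  P4: N9 <- N5 -> N2 -> N6
  P5: N9 <- N4 <- N7 -> N2 -> N6
  P6: N9 <- N4 <- N7 -> N6
  P7: N9 <- N2 <- N7 -> N6
  P8: N9 <- N2 -> N6
That exhausts the simple backdoor paths. Count: 8.

8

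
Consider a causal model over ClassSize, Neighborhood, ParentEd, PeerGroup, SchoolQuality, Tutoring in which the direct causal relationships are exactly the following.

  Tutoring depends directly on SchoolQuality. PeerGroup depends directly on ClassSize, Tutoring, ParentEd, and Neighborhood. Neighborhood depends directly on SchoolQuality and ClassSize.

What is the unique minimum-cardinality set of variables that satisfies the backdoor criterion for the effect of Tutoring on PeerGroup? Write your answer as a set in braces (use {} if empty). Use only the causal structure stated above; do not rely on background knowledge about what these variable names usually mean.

Variables eligible for adjustment (non-descendants of Tutoring, excluding Tutoring and PeerGroup): {ClassSize, Neighborhood, ParentEd, SchoolQuality}.
Backdoor paths from Tutoring to PeerGroup:
  P1: Tutoring <- SchoolQuality -> Neighborhood <- ClassSize -> PeerGroup
  P2: Tutoring <- SchoolQuality -> Neighborhood -> PeerGroup
The empty set is not sufficient: P2 (Tutoring <- SchoolQuality -> Neighborhood -> PeerGroup) has no collider blocking it and no conditioned non-collider, so it is open.
Try {SchoolQuality}:
  P1: blocked at fork node SchoolQuality ∈ conditioning set.
  P2: blocked at fork node SchoolQuality ∈ conditioning set.
{SchoolQuality} contains no descendant of Tutoring and blocks every backdoor path.
No other singleton works — e.g. {ClassSize} leaves P2 open — so {SchoolQuality} is the unique smallest valid adjustment set.

{SchoolQuality}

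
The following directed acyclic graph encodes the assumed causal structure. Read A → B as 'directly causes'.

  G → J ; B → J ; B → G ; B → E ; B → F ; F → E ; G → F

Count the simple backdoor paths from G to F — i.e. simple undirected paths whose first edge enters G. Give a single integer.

2

A backdoor path from G to F is any simple undirected path whose first edge points into G (i.e. leaves G via a parent).
Parents of G: {B}.
Enumerating:
  P1: G <- B -> F
  P2: G <- B -> E <- F
That exhausts the simple backdoor paths. Count: 2.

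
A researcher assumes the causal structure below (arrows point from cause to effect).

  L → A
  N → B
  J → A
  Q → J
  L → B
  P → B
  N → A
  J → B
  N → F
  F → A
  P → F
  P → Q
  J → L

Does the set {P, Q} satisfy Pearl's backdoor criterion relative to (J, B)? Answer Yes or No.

Yes

Backdoor paths from J to B (paths whose first edge points into J):
  P1: J <- Q <- P -> F <- N -> A <- L -> B
  P2: J <- Q <- P -> F <- N -> B
  P3: J <- Q <- P -> F -> A <- N -> B
  P4: J <- Q <- P -> F -> A <- L -> B
  P5: J <- Q <- P -> B
Condition 1 (no descendant of J in the set): holds — descendants of J are {A, B, L}; none are in {P, Q}.
Condition 2 (every backdoor path blocked by {P, Q}):
  P1: blocked at chain node Q ∈ conditioning set.
  P2: blocked at chain node Q ∈ conditioning set.
  P3: blocked at chain node Q ∈ conditioning set.
  P4: blocked at chain node Q ∈ conditioning set.
  P5: blocked at chain node Q ∈ conditioning set.
{P, Q} satisfies the backdoor criterion.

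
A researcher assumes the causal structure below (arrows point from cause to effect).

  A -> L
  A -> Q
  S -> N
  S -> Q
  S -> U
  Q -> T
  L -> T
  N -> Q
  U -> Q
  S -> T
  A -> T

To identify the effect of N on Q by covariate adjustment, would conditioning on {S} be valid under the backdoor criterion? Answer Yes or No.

Yes

Backdoor paths from N to Q (paths whose first edge points into N):
  P1: N <- S -> U -> Q
  P2: N <- S -> Q
  P3: N <- S -> T <- A -> Q
  P4: N <- S -> T <- L <- A -> Q
  P5: N <- S -> T <- Q
Condition 1 (no descendant of N in the set): holds — descendants of N are {Q, T}; none are in {S}.
Condition 2 (every backdoor path blocked by {S}):
  P1: blocked at fork node S ∈ conditioning set.
  P2: blocked at fork node S ∈ conditioning set.
  P3: blocked at fork node S ∈ conditioning set.
  P4: blocked at fork node S ∈ conditioning set.
  P5: blocked at fork node S ∈ conditioning set.
{S} satisfies the backdoor criterion.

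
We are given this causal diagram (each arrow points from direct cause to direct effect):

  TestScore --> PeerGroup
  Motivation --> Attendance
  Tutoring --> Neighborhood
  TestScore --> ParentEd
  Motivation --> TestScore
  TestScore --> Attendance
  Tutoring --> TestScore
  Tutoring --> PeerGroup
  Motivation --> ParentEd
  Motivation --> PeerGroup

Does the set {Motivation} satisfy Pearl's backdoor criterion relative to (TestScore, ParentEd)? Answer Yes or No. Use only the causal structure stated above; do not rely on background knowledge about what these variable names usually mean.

Yes

Backdoor paths from TestScore to ParentEd (paths whose first edge points into TestScore):
  P1: TestScore <- Tutoring -> PeerGroup <- Motivation -> ParentEd
  P2: TestScore <- Motivation -> ParentEd
Condition 1 (no descendant of TestScore in the set): holds — descendants of TestScore are {Attendance, ParentEd, PeerGroup}; none are in {Motivation}.
Condition 2 (every backdoor path blocked by {Motivation}):
  P1: blocked at collider PeerGroup (neither it nor any descendant is in the conditioning set).
  P2: blocked at fork node Motivation ∈ conditioning set.
{Motivation} satisfies the backdoor criterion.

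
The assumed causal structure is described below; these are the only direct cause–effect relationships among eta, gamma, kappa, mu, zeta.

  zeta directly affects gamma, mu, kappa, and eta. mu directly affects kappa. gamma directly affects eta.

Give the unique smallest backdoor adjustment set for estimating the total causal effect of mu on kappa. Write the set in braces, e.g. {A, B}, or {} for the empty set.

{zeta}

Variables eligible for adjustment (non-descendants of mu, excluding mu and kappa): {eta, gamma, zeta}.
Backdoor paths from mu to kappa:
  P1: mu <- zeta -> kappa
The empty set is not sufficient: P1 (mu <- zeta -> kappa) has no collider blocking it and no conditioned non-collider, so it is open.
Try {zeta}:
  P1: blocked at fork node zeta ∈ conditioning set.
{zeta} contains no descendant of mu and blocks every backdoor path.
No other singleton works — e.g. {gamma} leaves P1 open — so {zeta} is the unique smallest valid adjustment set.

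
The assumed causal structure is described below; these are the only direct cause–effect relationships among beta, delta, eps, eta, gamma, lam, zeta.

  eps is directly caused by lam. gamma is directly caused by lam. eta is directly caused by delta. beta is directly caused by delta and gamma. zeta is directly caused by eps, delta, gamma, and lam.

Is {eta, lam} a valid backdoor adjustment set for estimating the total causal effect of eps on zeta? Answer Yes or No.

Yes

Backdoor paths from eps to zeta (paths whose first edge points into eps):
  P1: eps <- lam -> gamma -> beta <- delta -> zeta
  P2: eps <- lam -> gamma -> zeta
  P3: eps <- lam -> zeta
Condition 1 (no descendant of eps in the set): holds — descendants of eps are {zeta}; none are in {eta, lam}.
Condition 2 (every backdoor path blocked by {eta, lam}):
  P1: blocked at fork node lam ∈ conditioning set.
  P2: blocked at fork node lam ∈ conditioning set.
  P3: blocked at fork node lam ∈ conditioning set.
{eta, lam} satisfies the backdoor criterion.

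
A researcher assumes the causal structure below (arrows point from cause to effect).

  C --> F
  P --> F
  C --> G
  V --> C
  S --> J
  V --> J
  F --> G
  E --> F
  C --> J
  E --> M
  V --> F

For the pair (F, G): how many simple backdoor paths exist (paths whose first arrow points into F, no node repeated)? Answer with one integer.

A backdoor path from F to G is any simple undirected path whose first edge points into F (i.e. leaves F via a parent).
Parents of F: {C, E, P, V}.
Enumerating:
  P1: F <- V -> C -> G
  P2: F <- V -> J <- C -> G
  P3: F <- C -> G
That exhausts the simple backdoor paths. Count: 3.

3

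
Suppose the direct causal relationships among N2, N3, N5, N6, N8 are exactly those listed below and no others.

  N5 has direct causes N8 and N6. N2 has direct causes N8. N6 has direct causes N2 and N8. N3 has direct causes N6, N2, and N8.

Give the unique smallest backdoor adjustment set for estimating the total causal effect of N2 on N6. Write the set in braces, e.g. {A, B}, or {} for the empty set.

Variables eligible for adjustment (non-descendants of N2, excluding N2 and N6): {N8}.
Backdoor paths from N2 to N6:
  P1: N2 <- N8 -> N6
  P2: N2 <- N8 -> N3 <- N6
  P3: N2 <- N8 -> N5 <- N6
The empty set is not sufficient: P1 (N2 <- N8 -> N6) has no collider blocking it and no conditioned non-collider, so it is open.
Try {N8}:
  P1: blocked at fork node N8 ∈ conditioning set.
  P2: blocked at fork node N8 ∈ conditioning set.
  P3: blocked at fork node N8 ∈ conditioning set.
{N8} contains no descendant of N2 and blocks every backdoor path.
{N8} is the unique smallest valid adjustment set.

{N8}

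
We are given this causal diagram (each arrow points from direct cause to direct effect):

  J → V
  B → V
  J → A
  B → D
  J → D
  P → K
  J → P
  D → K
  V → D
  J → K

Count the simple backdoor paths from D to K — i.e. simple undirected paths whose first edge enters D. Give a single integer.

6

A backdoor path from D to K is any simple undirected path whose first edge points into D (i.e. leaves D via a parent).
Parents of D: {B, J, V}.
Enumerating:
  P1: D <- B -> V <- J -> P -> K
  P2: D <- B -> V <- J -> K
  P3: D <- J -> P -> K
  P4: D <- J -> K
  P5: D <- V <- J -> P -> K
  P6: D <- V <- J -> K
That exhausts the simple backdoor paths. Count: 6.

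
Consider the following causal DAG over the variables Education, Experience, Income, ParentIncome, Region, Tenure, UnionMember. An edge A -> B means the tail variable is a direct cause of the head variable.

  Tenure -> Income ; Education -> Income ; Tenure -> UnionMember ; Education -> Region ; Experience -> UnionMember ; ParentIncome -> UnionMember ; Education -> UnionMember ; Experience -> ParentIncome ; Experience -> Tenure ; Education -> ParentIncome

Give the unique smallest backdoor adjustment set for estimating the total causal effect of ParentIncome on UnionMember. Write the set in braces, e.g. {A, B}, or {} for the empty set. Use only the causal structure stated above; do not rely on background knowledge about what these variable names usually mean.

Variables eligible for adjustment (non-descendants of ParentIncome, excluding ParentIncome and UnionMember): {Education, Experience, Income, Region, Tenure}.
Backdoor paths from ParentIncome to UnionMember:
  P1: ParentIncome <- Education -> Income <- Tenure <- Experience -> UnionMember
  P2: ParentIncome <- Education -> Income <- Tenure -> UnionMember
  P3: ParentIncome <- Education -> UnionMember
  P4: ParentIncome <- Experience -> Tenure -> Income <- Education -> UnionMember
  P5: ParentIncome <- Experience -> Tenure -> UnionMember
  P6: ParentIncome <- Experience -> UnionMember
The empty set is not sufficient: P3 (ParentIncome <- Education -> UnionMember) has no collider blocking it and no conditioned non-collider, so it is open.
Try {Education, Experience}:
  P1: blocked at fork node Education ∈ conditioning set.
  P2: blocked at fork node Education ∈ conditioning set.
  P3: blocked at fork node Education ∈ conditioning set.
  P4: blocked at fork node Experience ∈ conditioning set.
  P5: blocked at fork node Experience ∈ conditioning set.
  P6: blocked at fork node Experience ∈ conditioning set.
{Education, Experience} contains no descendant of ParentIncome and blocks every backdoor path.
Every element of {Education, Experience} is needed (dropping Education leaves P3 open; dropping Experience leaves P5 open), so no proper subset is valid.
Among all size-2 subsets of the eligible variables, only {Education, Experience} blocks every backdoor path, so it is the unique smallest valid adjustment set.

{Education, Experience}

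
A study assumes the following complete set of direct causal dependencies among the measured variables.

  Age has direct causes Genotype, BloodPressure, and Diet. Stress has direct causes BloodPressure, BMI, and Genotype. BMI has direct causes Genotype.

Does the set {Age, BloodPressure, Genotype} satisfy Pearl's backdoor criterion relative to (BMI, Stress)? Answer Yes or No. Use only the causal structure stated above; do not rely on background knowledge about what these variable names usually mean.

Backdoor paths from BMI to Stress (paths whose first edge points into BMI):
  P1: BMI <- Genotype -> Stress
  P2: BMI <- Genotype -> Age <- BloodPressure -> Stress
Condition 1 (no descendant of BMI in the set): holds — descendants of BMI are {Stress}; none are in {Age, BloodPressure, Genotype}.
Condition 2 (every backdoor path blocked by {Age, BloodPressure, Genotype}):
  P1: blocked at fork node Genotype ∈ conditioning set.
  P2: blocked at fork node Genotype ∈ conditioning set.
{Age, BloodPressure, Genotype} satisfies the backdoor criterion.

Yes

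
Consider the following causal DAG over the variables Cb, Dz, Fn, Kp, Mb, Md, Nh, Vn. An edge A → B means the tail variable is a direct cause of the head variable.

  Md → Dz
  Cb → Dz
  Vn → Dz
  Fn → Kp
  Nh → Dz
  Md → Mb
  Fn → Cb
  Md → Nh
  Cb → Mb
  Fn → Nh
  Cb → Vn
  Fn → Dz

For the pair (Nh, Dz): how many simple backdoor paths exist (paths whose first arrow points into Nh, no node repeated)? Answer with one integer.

8

A backdoor path from Nh to Dz is any simple undirected path whose first edge points into Nh (i.e. leaves Nh via a parent).
Parents of Nh: {Fn, Md}.
Enumerating:
  P1: Nh <- Md -> Mb <- Cb <- Fn -> Dz
  P2: Nh <- Md -> Mb <- Cb -> Vn -> Dz
  P3: Nh <- Md -> Mb <- Cb -> Dz
  P4: Nh <- Md -> Dz
  P5: Nh <- Fn -> Cb -> Mb <- Md -> Dz
  P6: Nh <- Fn -> Cb -> Vn -> Dz
  P7: Nh <- Fn -> Cb -> Dz
  P8: Nh <- Fn -> Dz
That exhausts the simple backdoor paths. Count: 8.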